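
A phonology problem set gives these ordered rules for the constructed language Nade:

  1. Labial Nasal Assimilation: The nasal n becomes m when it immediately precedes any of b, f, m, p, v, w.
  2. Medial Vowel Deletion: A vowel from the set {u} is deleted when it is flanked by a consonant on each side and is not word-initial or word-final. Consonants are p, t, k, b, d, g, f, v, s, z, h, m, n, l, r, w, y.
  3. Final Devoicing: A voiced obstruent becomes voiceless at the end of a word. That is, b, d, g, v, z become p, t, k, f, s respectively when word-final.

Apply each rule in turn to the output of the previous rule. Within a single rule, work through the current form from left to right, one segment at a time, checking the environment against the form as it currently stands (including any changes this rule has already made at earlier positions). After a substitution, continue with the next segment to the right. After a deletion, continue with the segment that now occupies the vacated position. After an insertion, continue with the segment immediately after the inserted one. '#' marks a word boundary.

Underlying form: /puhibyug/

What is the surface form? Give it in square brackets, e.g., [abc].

1 Labial Nasal Assimilation: no change — [puhibyug]
2 Medial Vowel Deletion: [puhibyug] → [phibyg]
3 Final Devoicing: [phibyg] → [phibyk]

[phibyk]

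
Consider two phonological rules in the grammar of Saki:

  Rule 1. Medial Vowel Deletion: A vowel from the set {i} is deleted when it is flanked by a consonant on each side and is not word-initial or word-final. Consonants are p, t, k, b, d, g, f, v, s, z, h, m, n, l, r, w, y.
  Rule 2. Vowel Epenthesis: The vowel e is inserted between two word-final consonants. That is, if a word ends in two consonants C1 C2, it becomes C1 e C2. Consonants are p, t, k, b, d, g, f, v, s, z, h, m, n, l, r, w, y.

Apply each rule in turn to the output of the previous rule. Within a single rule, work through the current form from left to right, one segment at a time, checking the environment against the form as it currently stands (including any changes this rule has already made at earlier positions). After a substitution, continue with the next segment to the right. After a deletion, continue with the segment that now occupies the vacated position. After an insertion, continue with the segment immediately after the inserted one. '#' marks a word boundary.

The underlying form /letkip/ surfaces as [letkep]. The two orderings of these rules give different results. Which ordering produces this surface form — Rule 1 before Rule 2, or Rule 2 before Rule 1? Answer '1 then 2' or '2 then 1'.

1 then 2

Order 1 then 2:
  1 Medial Vowel Deletion: [letkip] → [letkp]
  2 Vowel Epenthesis: [letkp] → [letkep]
  result: [letkep]
Order 2 then 1:
  2 Vowel Epenthesis: no change — [letkip]
  1 Medial Vowel Deletion: [letkip] → [letkp]
  result: [letkp]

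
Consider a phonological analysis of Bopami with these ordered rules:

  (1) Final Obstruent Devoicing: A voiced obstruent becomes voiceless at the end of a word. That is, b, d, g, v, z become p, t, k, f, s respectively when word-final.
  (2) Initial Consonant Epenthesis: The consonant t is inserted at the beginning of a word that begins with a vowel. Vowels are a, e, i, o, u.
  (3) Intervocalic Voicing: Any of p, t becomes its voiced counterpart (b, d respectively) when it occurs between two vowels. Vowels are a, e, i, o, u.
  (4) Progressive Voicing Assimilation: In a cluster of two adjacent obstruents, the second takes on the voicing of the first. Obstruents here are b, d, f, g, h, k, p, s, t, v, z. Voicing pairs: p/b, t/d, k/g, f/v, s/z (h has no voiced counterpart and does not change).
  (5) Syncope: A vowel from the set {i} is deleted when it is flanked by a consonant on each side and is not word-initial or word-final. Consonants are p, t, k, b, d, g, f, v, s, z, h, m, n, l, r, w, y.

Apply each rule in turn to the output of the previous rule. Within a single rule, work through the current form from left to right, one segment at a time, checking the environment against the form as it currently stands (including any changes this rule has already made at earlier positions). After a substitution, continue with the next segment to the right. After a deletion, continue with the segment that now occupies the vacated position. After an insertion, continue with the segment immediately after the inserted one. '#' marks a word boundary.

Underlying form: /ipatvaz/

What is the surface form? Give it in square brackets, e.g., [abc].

(1) Final Obstruent Devoicing: [ipatvaz] → [ipatvas]
(2) Initial Consonant Epenthesis: [ipatvas] → [tipatvas]
(3) Intervocalic Voicing: [tipatvas] → [tibatvas]
(4) Progressive Voicing Assimilation: [tibatvas] → [tibatfas]
(5) Syncope: [tibatfas] → [tbatfas]

[tbatfas]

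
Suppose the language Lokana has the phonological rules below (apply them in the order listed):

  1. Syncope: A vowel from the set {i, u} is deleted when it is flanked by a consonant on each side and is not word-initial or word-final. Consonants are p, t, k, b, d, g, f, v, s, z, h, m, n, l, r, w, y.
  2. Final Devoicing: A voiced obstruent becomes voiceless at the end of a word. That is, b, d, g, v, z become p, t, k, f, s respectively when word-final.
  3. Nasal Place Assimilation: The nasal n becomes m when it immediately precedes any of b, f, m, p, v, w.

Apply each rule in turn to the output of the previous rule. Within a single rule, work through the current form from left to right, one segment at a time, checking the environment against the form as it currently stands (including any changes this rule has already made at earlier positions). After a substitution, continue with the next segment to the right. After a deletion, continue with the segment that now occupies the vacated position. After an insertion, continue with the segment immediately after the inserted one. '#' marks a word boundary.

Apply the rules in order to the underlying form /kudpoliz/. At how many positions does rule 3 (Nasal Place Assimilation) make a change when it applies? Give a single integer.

0

1 Syncope: [kudpoliz] → [kdpolz]
2 Final Devoicing: [kdpolz] → [kdpols]
3 Nasal Place Assimilation: no change — [kdpols]
Rule 3 changed 0 position(s).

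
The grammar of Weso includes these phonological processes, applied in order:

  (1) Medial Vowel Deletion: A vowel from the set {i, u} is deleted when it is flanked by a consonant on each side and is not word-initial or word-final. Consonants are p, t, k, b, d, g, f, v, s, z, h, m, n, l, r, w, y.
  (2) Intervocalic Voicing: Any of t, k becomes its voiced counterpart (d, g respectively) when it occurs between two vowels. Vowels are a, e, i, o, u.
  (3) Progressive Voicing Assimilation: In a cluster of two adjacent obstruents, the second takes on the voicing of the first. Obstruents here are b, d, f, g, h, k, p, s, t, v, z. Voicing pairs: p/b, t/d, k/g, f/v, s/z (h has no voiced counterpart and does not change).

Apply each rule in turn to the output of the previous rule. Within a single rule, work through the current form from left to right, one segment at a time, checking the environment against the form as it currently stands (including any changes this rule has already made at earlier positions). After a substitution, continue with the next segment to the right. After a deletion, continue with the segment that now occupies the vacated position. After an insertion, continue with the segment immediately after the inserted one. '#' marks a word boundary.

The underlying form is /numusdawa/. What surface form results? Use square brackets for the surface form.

(1) Medial Vowel Deletion: [numusdawa] → [nmsdawa]
(2) Intervocalic Voicing: no change — [nmsdawa]
(3) Progressive Voicing Assimilation: [nmsdawa] → [nmstawa]

[nmstawa]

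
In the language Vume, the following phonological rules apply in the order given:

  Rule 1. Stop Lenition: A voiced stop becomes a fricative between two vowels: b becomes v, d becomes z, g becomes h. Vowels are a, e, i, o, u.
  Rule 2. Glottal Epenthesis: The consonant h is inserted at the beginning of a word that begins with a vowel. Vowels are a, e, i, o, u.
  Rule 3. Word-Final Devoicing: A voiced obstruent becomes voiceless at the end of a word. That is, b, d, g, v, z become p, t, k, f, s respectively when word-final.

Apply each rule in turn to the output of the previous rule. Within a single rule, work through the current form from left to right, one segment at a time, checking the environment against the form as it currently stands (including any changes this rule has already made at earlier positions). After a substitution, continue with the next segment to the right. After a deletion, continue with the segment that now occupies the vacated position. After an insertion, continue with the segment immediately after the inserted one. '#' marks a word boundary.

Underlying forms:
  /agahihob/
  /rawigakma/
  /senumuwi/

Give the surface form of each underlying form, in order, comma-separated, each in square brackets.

[hahahihop], [rawihakma], [senumuwi]

/agahihob/:
  Rule 1 Stop Lenition: [agahihob] → [ahahihob]
  Rule 2 Glottal Epenthesis: [ahahihob] → [hahahihob]
  Rule 3 Word-Final Devoicing: [hahahihob] → [hahahihop]
/rawigakma/:
  Rule 1 Stop Lenition: [rawigakma] → [rawihakma]
  Rule 2 Glottal Epenthesis: no change — [rawihakma]
  Rule 3 Word-Final Devoicing: no change — [rawihakma]
/senumuwi/:
  Rule 1 Stop Lenition: no change — [senumuwi]
  Rule 2 Glottal Epenthesis: no change — [senumuwi]
  Rule 3 Word-Final Devoicing: no change — [senumuwi]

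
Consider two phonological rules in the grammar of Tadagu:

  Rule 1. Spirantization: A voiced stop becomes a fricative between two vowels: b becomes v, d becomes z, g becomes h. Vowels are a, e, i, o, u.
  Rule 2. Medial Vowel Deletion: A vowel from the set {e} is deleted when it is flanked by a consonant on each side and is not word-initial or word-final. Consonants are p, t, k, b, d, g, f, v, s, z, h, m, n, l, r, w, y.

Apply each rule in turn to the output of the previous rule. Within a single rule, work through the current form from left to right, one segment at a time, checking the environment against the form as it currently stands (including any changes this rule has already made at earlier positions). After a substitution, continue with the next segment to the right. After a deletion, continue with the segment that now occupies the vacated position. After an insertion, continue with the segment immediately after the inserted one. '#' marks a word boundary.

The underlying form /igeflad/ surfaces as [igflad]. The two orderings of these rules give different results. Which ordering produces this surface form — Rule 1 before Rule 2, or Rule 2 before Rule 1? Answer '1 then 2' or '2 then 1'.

Order 1 then 2:
  1 Spirantization: [igeflad] → [iheflad]
  2 Medial Vowel Deletion: [iheflad] → [ihflad]
  result: [ihflad]
Order 2 then 1:
  2 Medial Vowel Deletion: [igeflad] → [igflad]
  1 Spirantization: no change — [igflad]
  result: [igflad]

2 then 1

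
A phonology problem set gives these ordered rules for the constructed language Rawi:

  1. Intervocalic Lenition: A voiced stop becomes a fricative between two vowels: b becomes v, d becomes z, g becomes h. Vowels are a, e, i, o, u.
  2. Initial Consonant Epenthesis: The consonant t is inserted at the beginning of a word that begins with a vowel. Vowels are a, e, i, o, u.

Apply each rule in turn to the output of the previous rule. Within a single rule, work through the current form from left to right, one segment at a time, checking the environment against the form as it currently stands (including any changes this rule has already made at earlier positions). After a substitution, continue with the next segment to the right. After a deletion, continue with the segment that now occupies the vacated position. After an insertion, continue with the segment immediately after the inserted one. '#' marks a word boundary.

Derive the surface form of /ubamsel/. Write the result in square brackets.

[tuvamsel]

1 Intervocalic Lenition: [ubamsel] → [uvamsel]
2 Initial Consonant Epenthesis: [uvamsel] → [tuvamsel]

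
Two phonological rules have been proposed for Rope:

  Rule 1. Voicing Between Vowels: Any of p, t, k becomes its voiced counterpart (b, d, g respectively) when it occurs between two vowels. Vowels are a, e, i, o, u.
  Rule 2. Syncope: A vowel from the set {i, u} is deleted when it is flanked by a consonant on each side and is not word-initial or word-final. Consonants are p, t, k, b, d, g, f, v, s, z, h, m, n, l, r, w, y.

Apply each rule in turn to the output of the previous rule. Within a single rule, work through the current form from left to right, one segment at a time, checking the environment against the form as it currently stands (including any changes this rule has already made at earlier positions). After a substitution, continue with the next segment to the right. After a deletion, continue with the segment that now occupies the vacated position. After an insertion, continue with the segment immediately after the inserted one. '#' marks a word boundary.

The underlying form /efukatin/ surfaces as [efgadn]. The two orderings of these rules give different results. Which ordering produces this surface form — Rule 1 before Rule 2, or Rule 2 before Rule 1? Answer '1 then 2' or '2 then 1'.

Order 1 then 2:
  1 Voicing Between Vowels: [efukatin] → [efugadin]
  2 Syncope: [efugadin] → [efgadn]
  result: [efgadn]
Order 2 then 1:
  2 Syncope: [efukatin] → [efkatn]
  1 Voicing Between Vowels: no change — [efkatn]
  result: [efkatn]

1 then 2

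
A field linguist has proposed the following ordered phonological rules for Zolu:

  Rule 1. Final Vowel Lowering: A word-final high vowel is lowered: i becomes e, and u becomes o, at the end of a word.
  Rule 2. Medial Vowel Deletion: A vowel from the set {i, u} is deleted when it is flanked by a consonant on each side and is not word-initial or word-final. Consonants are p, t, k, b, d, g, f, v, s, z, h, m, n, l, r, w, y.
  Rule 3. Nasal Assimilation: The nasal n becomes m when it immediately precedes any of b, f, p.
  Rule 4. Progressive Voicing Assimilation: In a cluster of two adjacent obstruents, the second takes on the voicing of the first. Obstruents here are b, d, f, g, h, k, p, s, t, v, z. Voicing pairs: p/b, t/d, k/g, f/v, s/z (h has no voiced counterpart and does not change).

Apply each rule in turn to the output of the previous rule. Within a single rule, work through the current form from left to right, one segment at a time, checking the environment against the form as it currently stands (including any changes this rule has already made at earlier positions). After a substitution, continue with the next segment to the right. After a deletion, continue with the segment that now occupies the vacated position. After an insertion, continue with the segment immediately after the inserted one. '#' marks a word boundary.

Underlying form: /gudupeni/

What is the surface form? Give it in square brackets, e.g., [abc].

[gdbene]

Rule 1 Final Vowel Lowering: [gudupeni] → [gudupene]
Rule 2 Medial Vowel Deletion: [gudupene] → [gdpene]
Rule 3 Nasal Assimilation: no change — [gdpene]
Rule 4 Progressive Voicing Assimilation: [gdpene] → [gdbene]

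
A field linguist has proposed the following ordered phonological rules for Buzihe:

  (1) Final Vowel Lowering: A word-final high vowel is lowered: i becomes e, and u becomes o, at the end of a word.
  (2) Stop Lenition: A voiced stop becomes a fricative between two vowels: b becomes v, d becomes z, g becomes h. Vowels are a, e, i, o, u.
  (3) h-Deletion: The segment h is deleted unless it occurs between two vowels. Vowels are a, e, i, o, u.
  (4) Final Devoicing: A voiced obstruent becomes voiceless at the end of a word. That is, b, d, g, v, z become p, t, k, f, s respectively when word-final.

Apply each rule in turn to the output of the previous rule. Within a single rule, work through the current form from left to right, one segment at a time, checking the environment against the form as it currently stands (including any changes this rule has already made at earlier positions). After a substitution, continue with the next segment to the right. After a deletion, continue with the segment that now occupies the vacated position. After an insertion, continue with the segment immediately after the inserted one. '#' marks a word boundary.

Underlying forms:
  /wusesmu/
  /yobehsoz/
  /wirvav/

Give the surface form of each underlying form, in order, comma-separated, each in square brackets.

[wusesmo], [yovesos], [wirvaf]

/wusesmu/:
  (1) Final Vowel Lowering: [wusesmu] → [wusesmo]
  (2) Stop Lenition: no change — [wusesmo]
  (3) h-Deletion: no change — [wusesmo]
  (4) Final Devoicing: no change — [wusesmo]
/yobehsoz/:
  (1) Final Vowel Lowering: no change — [yobehsoz]
  (2) Stop Lenition: [yobehsoz] → [yovehsoz]
  (3) h-Deletion: [yovehsoz] → [yovesoz]
  (4) Final Devoicing: [yovesoz] → [yovesos]
/wirvav/:
  (1) Final Vowel Lowering: no change — [wirvav]
  (2) Stop Lenition: no change — [wirvav]
  (3) h-Deletion: no change — [wirvav]
  (4) Final Devoicing: [wirvav] → [wirvaf]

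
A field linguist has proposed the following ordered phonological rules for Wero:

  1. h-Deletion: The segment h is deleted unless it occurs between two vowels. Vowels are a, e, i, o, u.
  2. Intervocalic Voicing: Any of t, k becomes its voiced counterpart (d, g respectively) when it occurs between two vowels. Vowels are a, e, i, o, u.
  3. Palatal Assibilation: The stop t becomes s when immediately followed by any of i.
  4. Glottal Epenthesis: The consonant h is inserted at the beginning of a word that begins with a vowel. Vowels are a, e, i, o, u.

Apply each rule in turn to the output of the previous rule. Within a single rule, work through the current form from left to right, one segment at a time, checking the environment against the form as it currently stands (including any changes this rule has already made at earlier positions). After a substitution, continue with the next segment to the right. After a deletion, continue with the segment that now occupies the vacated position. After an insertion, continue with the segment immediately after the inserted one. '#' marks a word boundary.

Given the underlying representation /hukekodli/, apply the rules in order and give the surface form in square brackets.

[hugegodli]

1 h-Deletion: [hukekodli] → [ukekodli]
2 Intervocalic Voicing: [ukekodli] → [ugegodli]
3 Palatal Assibilation: no change — [ugegodli]
4 Glottal Epenthesis: [ugegodli] → [hugegodli]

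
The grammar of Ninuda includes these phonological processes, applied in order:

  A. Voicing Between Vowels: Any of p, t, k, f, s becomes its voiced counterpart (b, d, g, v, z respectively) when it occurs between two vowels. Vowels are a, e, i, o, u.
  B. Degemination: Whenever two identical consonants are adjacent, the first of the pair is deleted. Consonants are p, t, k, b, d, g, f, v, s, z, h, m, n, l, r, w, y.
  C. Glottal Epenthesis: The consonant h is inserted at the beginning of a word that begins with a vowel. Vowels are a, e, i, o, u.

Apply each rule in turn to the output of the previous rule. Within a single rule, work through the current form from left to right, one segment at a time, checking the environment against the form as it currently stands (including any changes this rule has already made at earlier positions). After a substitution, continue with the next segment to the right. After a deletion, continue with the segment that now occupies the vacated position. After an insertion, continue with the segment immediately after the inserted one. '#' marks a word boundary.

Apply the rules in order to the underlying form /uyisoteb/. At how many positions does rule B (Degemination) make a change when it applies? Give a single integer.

A Voicing Between Vowels: [uyisoteb] → [uyizodeb]
B Degemination: no change — [uyizodeb]
C Glottal Epenthesis: [uyizodeb] → [huyizodeb]
Rule B changed 0 position(s).

0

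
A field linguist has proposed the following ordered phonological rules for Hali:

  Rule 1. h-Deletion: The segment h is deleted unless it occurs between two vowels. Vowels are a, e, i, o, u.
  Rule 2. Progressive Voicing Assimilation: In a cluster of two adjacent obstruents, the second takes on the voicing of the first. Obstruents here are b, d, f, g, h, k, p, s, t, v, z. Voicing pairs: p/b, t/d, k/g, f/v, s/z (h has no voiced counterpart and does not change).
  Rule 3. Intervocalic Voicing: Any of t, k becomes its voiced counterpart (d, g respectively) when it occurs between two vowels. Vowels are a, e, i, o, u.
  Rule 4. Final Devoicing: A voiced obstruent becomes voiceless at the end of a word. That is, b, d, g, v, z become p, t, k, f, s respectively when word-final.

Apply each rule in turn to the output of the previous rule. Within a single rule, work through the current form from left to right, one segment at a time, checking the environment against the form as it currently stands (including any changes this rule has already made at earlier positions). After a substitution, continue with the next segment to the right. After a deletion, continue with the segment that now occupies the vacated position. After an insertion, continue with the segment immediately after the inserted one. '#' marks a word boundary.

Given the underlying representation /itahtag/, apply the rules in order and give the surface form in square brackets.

[idadak]

Rule 1 h-Deletion: [itahtag] → [itatag]
Rule 2 Progressive Voicing Assimilation: no change — [itatag]
Rule 3 Intervocalic Voicing: [itatag] → [idadag]
Rule 4 Final Devoicing: [idadag] → [idadak]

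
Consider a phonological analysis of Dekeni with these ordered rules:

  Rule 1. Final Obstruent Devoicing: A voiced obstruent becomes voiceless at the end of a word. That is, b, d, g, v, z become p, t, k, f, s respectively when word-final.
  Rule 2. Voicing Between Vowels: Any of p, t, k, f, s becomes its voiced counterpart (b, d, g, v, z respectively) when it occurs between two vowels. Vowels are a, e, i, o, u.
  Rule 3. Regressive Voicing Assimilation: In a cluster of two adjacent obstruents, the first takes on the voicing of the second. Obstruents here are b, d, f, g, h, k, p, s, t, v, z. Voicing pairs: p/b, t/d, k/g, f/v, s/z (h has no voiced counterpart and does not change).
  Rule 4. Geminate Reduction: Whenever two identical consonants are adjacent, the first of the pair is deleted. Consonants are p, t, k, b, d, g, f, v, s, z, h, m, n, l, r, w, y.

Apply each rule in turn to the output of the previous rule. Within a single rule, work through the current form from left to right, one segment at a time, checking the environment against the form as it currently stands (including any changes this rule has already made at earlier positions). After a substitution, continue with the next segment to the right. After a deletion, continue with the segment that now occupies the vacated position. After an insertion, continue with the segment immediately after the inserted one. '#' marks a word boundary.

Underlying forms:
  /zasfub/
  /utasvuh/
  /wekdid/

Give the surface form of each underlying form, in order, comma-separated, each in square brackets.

/zasfub/:
  Rule 1 Final Obstruent Devoicing: [zasfub] → [zasfup]
  Rule 2 Voicing Between Vowels: no change — [zasfup]
  Rule 3 Regressive Voicing Assimilation: no change — [zasfup]
  Rule 4 Geminate Reduction: no change — [zasfup]
/utasvuh/:
  Rule 1 Final Obstruent Devoicing: no change — [utasvuh]
  Rule 2 Voicing Between Vowels: [utasvuh] → [udasvuh]
  Rule 3 Regressive Voicing Assimilation: [udasvuh] → [udazvuh]
  Rule 4 Geminate Reduction: no change — [udazvuh]
/wekdid/:
  Rule 1 Final Obstruent Devoicing: [wekdid] → [wekdit]
  Rule 2 Voicing Between Vowels: no change — [wekdit]
  Rule 3 Regressive Voicing Assimilation: [wekdit] → [wegdit]
  Rule 4 Geminate Reduction: no change — [wegdit]

[zasfup], [udazvuh], [wegdit]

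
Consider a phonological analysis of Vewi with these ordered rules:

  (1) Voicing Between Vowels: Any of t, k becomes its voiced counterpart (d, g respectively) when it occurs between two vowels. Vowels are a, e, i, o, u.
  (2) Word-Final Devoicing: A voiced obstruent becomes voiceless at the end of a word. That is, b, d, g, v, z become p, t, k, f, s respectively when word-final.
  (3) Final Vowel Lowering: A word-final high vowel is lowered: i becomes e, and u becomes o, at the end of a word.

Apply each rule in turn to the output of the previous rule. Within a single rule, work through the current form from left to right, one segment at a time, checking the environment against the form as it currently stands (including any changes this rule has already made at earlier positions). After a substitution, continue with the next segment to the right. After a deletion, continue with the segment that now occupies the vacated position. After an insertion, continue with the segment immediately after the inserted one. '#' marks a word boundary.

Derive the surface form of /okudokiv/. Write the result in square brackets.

[ogudogif]

(1) Voicing Between Vowels: [okudokiv] → [ogudogiv]
(2) Word-Final Devoicing: [ogudogiv] → [ogudogif]
(3) Final Vowel Lowering: no change — [ogudogif]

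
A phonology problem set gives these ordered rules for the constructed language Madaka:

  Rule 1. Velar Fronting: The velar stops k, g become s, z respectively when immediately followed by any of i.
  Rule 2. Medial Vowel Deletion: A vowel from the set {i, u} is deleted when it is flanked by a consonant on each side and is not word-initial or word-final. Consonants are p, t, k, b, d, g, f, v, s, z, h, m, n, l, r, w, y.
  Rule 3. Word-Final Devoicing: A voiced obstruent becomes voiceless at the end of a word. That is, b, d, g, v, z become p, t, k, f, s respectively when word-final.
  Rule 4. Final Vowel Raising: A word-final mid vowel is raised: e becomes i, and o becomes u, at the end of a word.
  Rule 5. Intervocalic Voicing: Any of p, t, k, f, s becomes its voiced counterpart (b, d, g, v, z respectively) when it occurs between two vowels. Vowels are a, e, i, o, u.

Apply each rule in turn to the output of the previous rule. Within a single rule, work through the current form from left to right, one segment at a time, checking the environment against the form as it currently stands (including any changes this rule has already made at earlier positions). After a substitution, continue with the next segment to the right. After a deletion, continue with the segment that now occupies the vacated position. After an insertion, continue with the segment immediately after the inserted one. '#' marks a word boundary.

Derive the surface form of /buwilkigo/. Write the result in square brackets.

[bwlsgu]

Rule 1 Velar Fronting: [buwilkigo] → [buwilsigo]
Rule 2 Medial Vowel Deletion: [buwilsigo] → [bwlsgo]
Rule 3 Word-Final Devoicing: no change — [bwlsgo]
Rule 4 Final Vowel Raising: [bwlsgo] → [bwlsgu]
Rule 5 Intervocalic Voicing: no change — [bwlsgu]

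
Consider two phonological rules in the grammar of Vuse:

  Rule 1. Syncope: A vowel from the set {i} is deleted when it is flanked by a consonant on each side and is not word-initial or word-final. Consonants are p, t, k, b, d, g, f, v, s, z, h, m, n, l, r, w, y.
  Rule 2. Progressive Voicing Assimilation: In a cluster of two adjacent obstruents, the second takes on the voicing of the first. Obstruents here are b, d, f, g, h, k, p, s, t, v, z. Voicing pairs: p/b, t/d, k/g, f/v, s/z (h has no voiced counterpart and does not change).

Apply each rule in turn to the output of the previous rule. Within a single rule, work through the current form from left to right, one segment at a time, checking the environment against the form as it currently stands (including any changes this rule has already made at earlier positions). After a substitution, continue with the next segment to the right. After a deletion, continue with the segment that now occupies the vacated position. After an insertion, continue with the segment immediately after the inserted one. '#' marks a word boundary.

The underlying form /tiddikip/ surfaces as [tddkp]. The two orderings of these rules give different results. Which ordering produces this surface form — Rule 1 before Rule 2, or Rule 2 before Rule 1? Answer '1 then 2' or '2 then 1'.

2 then 1

Order 1 then 2:
  1 Syncope: [tiddikip] → [tddkp]
  2 Progressive Voicing Assimilation: [tddkp] → [tttkp]
  result: [tttkp]
Order 2 then 1:
  2 Progressive Voicing Assimilation: no change — [tiddikip]
  1 Syncope: [tiddikip] → [tddkp]
  result: [tddkp]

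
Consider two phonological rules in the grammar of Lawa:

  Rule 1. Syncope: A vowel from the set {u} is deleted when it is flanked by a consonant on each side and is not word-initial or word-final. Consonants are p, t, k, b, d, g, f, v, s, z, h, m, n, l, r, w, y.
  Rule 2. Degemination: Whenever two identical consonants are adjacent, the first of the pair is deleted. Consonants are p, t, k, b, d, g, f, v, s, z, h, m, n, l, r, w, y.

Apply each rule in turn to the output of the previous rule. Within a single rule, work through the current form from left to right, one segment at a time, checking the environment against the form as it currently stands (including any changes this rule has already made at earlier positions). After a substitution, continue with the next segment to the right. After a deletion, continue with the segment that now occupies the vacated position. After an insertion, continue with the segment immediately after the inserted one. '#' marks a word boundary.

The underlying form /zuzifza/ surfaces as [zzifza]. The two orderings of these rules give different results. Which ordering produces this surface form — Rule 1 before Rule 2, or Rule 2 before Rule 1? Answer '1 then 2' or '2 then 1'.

Order 1 then 2:
  1 Syncope: [zuzifza] → [zzifza]
  2 Degemination: [zzifza] → [zifza]
  result: [zifza]
Order 2 then 1:
  2 Degemination: no change — [zuzifza]
  1 Syncope: [zuzifza] → [zzifza]
  result: [zzifza]

2 then 1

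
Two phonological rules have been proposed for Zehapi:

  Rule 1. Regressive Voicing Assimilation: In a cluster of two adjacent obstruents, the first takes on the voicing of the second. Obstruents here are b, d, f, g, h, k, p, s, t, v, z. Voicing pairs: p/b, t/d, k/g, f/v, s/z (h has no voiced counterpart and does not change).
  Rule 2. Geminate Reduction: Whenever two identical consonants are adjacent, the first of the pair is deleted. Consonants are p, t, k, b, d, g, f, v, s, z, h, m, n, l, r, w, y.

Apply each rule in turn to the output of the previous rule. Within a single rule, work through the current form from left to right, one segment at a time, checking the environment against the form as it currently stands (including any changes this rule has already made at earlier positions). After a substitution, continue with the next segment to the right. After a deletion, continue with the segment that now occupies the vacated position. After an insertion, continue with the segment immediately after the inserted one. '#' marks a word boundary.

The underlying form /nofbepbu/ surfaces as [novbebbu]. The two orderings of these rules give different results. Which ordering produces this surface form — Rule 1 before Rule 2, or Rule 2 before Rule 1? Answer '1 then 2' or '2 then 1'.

Order 1 then 2:
  1 Regressive Voicing Assimilation: [nofbepbu] → [novbebbu]
  2 Geminate Reduction: [novbebbu] → [novbebu]
  result: [novbebu]
Order 2 then 1:
  2 Geminate Reduction: no change — [nofbepbu]
  1 Regressive Voicing Assimilation: [nofbepbu] → [novbebbu]
  result: [novbebbu]

2 then 1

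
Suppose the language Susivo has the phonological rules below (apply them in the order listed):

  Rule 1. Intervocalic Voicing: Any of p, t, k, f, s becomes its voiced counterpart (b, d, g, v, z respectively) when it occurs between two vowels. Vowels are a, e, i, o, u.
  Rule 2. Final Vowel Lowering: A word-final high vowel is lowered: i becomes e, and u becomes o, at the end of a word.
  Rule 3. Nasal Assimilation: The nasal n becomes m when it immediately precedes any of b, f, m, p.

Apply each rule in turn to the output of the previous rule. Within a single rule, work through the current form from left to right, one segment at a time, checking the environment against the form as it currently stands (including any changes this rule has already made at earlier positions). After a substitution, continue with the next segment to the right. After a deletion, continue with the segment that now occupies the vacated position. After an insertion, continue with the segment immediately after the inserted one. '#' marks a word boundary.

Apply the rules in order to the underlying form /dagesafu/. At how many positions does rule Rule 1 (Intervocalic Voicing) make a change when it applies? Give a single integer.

2

Rule 1 Intervocalic Voicing: [dagesafu] → [dagezavu]
Rule 2 Final Vowel Lowering: [dagezavu] → [dagezavo]
Rule 3 Nasal Assimilation: no change — [dagezavo]
Rule Rule 1 changed 2 position(s).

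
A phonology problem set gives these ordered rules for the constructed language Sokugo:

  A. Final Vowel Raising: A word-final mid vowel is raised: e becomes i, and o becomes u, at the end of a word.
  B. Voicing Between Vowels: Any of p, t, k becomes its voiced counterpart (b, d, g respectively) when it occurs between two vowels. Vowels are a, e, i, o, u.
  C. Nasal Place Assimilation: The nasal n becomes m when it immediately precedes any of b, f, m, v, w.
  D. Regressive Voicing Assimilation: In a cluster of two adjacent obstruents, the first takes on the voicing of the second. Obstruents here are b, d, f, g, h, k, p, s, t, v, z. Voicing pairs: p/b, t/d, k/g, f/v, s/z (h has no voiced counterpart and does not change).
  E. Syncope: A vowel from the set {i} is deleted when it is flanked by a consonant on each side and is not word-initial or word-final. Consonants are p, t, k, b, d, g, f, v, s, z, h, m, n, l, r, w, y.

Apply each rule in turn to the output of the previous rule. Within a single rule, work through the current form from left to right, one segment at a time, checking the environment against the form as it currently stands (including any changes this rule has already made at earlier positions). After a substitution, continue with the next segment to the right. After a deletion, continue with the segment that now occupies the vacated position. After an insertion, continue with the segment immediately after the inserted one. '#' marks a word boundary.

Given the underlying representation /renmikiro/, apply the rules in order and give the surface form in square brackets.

[remmgru]

A Final Vowel Raising: [renmikiro] → [renmikiru]
B Voicing Between Vowels: [renmikiru] → [renmigiru]
C Nasal Place Assimilation: [renmigiru] → [remmigiru]
D Regressive Voicing Assimilation: no change — [remmigiru]
E Syncope: [remmigiru] → [remmgru]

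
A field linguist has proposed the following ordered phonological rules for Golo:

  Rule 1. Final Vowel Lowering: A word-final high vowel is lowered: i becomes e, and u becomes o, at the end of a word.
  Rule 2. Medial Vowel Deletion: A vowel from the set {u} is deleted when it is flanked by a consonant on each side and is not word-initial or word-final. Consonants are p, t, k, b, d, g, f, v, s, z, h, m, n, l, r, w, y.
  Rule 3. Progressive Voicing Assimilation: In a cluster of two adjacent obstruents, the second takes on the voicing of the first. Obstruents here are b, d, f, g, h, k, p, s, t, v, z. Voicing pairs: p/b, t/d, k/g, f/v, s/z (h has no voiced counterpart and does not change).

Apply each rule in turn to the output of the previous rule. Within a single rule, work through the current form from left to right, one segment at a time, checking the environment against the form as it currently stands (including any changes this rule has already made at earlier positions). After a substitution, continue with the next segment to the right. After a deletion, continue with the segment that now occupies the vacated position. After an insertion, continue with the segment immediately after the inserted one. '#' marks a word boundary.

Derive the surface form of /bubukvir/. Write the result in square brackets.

Rule 1 Final Vowel Lowering: no change — [bubukvir]
Rule 2 Medial Vowel Deletion: [bubukvir] → [bbkvir]
Rule 3 Progressive Voicing Assimilation: [bbkvir] → [bbgvir]

[bbgvir]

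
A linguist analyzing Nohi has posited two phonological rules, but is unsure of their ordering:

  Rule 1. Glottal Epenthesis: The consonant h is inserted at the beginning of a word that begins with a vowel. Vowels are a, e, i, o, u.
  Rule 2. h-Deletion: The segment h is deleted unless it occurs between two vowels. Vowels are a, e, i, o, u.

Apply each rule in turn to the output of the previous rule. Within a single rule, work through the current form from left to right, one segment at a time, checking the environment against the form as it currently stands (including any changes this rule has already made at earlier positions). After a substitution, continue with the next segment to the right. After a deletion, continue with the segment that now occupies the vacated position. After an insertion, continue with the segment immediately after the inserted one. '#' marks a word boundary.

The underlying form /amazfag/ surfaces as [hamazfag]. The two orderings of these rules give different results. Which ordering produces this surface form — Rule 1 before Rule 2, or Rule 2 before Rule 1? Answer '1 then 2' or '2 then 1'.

Order 1 then 2:
  1 Glottal Epenthesis: [amazfag] → [hamazfag]
  2 h-Deletion: [hamazfag] → [amazfag]
  result: [amazfag]
Order 2 then 1:
  2 h-Deletion: no change — [amazfag]
  1 Glottal Epenthesis: [amazfag] → [hamazfag]
  result: [hamazfag]

2 then 1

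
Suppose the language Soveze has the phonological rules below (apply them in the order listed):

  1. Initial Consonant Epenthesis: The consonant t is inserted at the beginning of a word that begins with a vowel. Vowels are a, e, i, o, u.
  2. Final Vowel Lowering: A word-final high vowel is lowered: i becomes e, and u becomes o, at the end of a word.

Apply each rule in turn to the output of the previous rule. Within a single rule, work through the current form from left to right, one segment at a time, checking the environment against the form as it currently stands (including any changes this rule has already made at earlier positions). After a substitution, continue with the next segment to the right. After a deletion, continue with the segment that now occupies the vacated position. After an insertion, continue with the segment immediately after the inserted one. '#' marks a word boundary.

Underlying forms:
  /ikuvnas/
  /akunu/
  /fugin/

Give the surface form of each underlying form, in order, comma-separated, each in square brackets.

[tikuvnas], [takuno], [fugin]

/ikuvnas/:
  1 Initial Consonant Epenthesis: [ikuvnas] → [tikuvnas]
  2 Final Vowel Lowering: no change — [tikuvnas]
/akunu/:
  1 Initial Consonant Epenthesis: [akunu] → [takunu]
  2 Final Vowel Lowering: [takunu] → [takuno]
/fugin/:
  1 Initial Consonant Epenthesis: no change — [fugin]
  2 Final Vowel Lowering: no change — [fugin]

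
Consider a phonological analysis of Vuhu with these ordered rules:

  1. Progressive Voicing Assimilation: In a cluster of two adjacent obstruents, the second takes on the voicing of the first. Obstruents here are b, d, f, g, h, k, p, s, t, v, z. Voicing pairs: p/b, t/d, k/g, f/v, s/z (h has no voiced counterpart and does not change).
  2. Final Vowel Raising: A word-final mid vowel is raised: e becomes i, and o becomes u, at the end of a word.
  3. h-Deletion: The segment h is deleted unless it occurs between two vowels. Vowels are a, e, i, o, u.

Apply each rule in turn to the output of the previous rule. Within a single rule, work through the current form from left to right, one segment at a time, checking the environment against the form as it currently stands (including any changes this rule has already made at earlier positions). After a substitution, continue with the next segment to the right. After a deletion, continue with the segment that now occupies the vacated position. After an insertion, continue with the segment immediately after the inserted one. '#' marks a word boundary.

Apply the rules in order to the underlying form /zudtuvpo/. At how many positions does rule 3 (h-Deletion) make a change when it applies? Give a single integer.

0

1 Progressive Voicing Assimilation: [zudtuvpo] → [zudduvbo]
2 Final Vowel Raising: [zudduvbo] → [zudduvbu]
3 h-Deletion: no change — [zudduvbu]
Rule 3 changed 0 position(s).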